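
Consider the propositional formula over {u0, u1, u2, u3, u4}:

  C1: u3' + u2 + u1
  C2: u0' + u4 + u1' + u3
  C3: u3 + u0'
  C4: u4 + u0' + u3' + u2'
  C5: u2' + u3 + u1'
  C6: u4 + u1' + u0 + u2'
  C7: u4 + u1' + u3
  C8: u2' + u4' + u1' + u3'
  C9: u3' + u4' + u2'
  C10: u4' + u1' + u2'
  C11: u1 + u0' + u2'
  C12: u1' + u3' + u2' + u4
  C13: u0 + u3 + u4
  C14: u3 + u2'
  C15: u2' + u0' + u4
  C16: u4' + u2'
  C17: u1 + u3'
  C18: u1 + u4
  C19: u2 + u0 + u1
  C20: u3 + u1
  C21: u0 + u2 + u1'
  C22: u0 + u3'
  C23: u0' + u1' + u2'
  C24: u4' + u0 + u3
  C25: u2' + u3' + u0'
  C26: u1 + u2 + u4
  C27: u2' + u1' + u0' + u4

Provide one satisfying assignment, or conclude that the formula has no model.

Try u3 = 1.
Unit clause (u1) forces u1 = 1.
Unit clause (u0) forces u0 = 1.
Unit clause (u2') forces u2 = 0.
Every clause is now satisfied; u4 is unconstrained.

u0 ↦ 1,  u1 ↦ 1,  u2 ↦ 0,  u3 ↦ 1,  u4 ↦ 1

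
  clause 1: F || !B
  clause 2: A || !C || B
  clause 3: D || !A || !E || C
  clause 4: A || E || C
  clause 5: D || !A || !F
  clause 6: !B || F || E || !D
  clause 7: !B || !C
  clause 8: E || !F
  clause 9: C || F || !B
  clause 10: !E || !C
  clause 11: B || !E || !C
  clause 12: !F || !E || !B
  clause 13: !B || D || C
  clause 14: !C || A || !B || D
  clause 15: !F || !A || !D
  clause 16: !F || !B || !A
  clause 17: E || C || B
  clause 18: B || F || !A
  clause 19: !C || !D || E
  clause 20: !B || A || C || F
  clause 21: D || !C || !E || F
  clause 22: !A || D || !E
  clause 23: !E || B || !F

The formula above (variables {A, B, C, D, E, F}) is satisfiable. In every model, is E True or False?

Suppose E = false.
Unit clause (!F) forces F = false.
Unit clause (!B) forces B = false.
Unit clause (C) forces C = true.
Unit clause (A) forces A = true.
That conflicts with the unit clause (!A).
So every satisfying assignment has E = True.

True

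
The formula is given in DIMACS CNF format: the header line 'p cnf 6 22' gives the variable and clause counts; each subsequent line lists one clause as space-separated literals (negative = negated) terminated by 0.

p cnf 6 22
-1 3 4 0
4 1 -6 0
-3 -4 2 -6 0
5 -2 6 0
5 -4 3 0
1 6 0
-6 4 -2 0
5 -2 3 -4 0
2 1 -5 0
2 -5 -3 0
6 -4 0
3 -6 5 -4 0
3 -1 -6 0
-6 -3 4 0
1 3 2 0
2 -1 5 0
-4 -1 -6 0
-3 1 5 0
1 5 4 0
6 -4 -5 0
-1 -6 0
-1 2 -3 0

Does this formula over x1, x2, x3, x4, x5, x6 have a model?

Case x1 = False:
The clause (x6) is unit, so x6 = True.
The clause (x4) is unit, so x4 = True.
Case x3 = False:
The clause (x5) is unit, so x5 = True.
The clause (x2) is unit, so x2 = True.
All clauses are satisfied.
A satisfying assignment: x1: False; x2: True; x3: False; x4: True; x5: True; x6: True.

Yes, satisfiable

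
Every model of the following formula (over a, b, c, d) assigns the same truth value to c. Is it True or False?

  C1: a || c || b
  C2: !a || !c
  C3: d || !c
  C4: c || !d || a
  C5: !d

Suppose c = true.
(!a) alone gives a = false.
(d) alone gives d = true.
But (!d) is also a unit clause — contradiction.
So every satisfying assignment has c = False.

False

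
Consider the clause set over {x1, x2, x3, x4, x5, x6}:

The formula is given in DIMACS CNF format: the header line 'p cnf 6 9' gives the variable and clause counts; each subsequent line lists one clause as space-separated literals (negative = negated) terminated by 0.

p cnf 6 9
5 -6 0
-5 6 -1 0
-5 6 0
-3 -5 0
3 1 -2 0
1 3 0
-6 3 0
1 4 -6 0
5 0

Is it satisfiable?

Unsatisfiable

Unit clause (x5) forces x5 = True.
Unit clause (x6) forces x6 = True.
Unit clause (¬x3) forces x3 = False.
That conflicts with the unit clause (x3).
No assignment satisfies every clause.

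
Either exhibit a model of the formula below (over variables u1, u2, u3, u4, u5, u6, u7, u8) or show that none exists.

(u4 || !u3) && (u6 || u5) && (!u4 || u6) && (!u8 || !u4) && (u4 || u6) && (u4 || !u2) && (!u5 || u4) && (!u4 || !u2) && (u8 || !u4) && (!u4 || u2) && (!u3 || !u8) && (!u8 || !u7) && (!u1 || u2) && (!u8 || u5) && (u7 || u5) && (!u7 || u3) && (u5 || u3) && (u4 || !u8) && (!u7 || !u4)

UNSATISFIABLE

Case u4 = true:
(u6) alone gives u6 = true.
(!u8) alone gives u8 = false.
But (u8) is also a unit clause — contradiction.
Backtrack on u4: now try u4 = false.
(!u3) alone gives u3 = false.
(u6) alone gives u6 = true.
(!u2) alone gives u2 = false.
(!u5) alone gives u5 = false.
But (u5) is also a unit clause — contradiction.
Either choice for u4 ends in contradiction.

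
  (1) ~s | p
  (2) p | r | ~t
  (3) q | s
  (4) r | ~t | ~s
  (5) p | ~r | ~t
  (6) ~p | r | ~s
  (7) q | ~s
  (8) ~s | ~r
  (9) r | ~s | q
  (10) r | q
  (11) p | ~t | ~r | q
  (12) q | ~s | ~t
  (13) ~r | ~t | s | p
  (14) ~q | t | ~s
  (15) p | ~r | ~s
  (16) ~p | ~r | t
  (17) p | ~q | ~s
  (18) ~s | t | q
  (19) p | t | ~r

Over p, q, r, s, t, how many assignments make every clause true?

4

There are 2^5 = 32 truth assignments over (p, q, r, s, t).
Split on t. With t = 1, the clauses containing t are satisfied and ~t drops from the rest; 2 of the 2^4 = 16 assignments to the other variables satisfy what remains.
With t = 0, by the same count on the reduced clause set, 2 assignments work.
(One model: p=F, q=T, r=F, s=F, t=F.)
Total: 2 + 2 = 4.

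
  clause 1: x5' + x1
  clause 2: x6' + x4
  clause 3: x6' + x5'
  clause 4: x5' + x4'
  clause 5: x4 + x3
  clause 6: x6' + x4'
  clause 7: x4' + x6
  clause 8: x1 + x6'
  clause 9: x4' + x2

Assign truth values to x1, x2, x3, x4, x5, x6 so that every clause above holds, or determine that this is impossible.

Suppose x5 = 1.
From the singleton clause (x1), x1 = 1.
From the singleton clause (x6'), x6 = 0.
From the singleton clause (x4'), x4 = 0.
From the singleton clause (x3), x3 = 1.
No clause remains; x2 is free.

x1=1,  x2=1,  x3=1,  x4=0,  x5=1,  x6=0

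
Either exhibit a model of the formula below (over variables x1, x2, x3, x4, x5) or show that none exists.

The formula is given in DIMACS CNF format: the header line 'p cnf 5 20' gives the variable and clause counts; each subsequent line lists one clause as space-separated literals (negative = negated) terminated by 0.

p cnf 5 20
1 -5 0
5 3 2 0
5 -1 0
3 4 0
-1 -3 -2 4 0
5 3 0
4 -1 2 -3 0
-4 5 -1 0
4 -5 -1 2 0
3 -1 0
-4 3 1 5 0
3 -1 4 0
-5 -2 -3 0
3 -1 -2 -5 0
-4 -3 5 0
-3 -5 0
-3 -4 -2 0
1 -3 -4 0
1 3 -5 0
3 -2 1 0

Branch on x1: set x1 = False.
From the singleton clause (¬x5), x5 = False.
From the singleton clause (x3), x3 = True.
From the singleton clause (¬x4), x4 = False.
No clause remains; x2 is free.

x1: False, x2: True, x3: True, x4: False, x5: False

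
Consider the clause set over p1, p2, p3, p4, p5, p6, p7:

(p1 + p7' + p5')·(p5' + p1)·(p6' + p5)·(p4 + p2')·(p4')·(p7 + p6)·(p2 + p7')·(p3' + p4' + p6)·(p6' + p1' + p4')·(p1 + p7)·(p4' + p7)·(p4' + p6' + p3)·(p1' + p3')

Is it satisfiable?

Yes

The clause (p4') is unit, so p4 = 0.
The clause (p2') is unit, so p2 = 0.
The clause (p7') is unit, so p7 = 0.
The clause (p6) is unit, so p6 = 1.
The clause (p5) is unit, so p5 = 1.
The clause (p1) is unit, so p1 = 1.
The clause (p3') is unit, so p3 = 0.
This assignment satisfies each clause.
A satisfying assignment: p1=1,  p2=0,  p3=0,  p4=0,  p5=1,  p6=1,  p7=0.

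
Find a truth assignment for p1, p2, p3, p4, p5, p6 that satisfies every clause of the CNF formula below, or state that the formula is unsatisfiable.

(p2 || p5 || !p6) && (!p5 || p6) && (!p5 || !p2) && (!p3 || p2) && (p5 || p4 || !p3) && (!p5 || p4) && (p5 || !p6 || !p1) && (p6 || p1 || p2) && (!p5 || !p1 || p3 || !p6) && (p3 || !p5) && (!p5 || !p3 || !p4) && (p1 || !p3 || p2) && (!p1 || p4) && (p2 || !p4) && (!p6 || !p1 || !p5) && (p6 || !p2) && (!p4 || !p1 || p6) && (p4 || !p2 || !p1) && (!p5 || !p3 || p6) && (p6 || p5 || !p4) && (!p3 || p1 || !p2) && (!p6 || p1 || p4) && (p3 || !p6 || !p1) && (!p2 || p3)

UNSATISFIABLE

Case p5 = false:
Case p2 = true:
Unit clause (p6) forces p6 = true.
Unit clause (!p1) forces p1 = false.
Unit clause (!p3) forces p3 = false.
Now (p3) is unsatisfied and unit — conflict.
So p2 must be the other value — set p2 = false.
Unit clause (!p6) forces p6 = false.
Unit clause (!p3) forces p3 = false.
Unit clause (p1) forces p1 = true.
Unit clause (p4) forces p4 = true.
Now (!p4) is unsatisfied and unit — conflict.
Either choice for p2 ends in contradiction.
So p5 must be the other value — set p5 = true.
Unit clause (p6) forces p6 = true.
Unit clause (!p2) forces p2 = false.
Unit clause (!p3) forces p3 = false.
Now (p3) is unsatisfied and unit — conflict.
Either choice for p5 ends in contradiction.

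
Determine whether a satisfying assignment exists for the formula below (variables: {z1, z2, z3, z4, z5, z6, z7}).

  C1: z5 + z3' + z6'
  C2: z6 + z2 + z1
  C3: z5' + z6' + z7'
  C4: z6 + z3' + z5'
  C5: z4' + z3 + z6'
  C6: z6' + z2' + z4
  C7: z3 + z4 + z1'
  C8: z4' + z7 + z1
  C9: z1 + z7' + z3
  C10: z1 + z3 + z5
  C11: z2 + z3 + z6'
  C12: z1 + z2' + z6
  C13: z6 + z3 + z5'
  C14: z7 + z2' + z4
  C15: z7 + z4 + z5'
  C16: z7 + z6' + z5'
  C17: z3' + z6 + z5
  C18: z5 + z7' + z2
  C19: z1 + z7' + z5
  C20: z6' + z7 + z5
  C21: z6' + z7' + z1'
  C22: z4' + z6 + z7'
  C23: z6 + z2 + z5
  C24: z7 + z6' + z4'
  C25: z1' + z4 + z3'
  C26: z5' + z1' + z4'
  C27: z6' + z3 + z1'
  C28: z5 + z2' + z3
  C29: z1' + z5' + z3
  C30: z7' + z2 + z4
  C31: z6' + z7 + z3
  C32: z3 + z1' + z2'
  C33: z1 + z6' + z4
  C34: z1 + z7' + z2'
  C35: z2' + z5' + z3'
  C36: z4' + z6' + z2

Try z5 = 1.
Try z6 = 0.
From the singleton clause (z3'), z3 = 0.
Now (z3) is unsatisfied and unit — conflict.
Backtrack on z6: now try z6 = 1.
From the singleton clause (z7'), z7 = 0.
Now (z7) is unsatisfied and unit — conflict.
Neither z6 = 1 nor z6 = 0 works.
Backtrack on z5: now try z5 = 0.
Try z3 = 0.
From the singleton clause (z1), z1 = 1.
From the singleton clause (z4), z4 = 1.
From the singleton clause (z6'), z6 = 0.
From the singleton clause (z7'), z7 = 0.
From the singleton clause (z2), z2 = 1.
Now (z2') is unsatisfied and unit — conflict.
Backtrack on z3: now try z3 = 1.
From the singleton clause (z6'), z6 = 0.
Now (z6) is unsatisfied and unit — conflict.
Neither z3 = 1 nor z3 = 0 works.
Neither z5 = 1 nor z5 = 0 works.
No assignment satisfies every clause.

No, unsatisfiable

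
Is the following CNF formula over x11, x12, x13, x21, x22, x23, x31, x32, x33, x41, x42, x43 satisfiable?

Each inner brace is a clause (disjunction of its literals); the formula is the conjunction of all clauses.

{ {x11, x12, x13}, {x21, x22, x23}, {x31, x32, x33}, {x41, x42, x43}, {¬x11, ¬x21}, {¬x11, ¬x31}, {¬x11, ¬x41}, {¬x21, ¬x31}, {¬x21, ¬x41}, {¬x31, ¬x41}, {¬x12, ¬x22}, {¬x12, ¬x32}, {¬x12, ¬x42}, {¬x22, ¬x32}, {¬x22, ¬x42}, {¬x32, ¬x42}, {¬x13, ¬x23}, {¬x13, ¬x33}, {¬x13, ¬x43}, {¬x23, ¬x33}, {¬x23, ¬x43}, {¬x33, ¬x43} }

Case x11 = False:
Case x12 = True:
(¬x22) alone gives x22 = False.
(¬x32) alone gives x32 = False.
(¬x42) alone gives x42 = False.
Case x21 = True:
(¬x31) alone gives x31 = False.
(x33) alone gives x33 = True.
(¬x41) alone gives x41 = False.
(x43) alone gives x43 = True.
But (¬x43) is also a unit clause — contradiction.
That branch fails; take x21 = False instead.
(x23) alone gives x23 = True.
(¬x13) alone gives x13 = False.
(¬x33) alone gives x33 = False.
(x31) alone gives x31 = True.
(¬x41) alone gives x41 = False.
(x43) alone gives x43 = True.
But (¬x43) is also a unit clause — contradiction.
Both values of x21 lead to a conflict.
That branch fails; take x12 = False instead.
(x13) alone gives x13 = True.
(¬x23) alone gives x23 = False.
(¬x33) alone gives x33 = False.
(¬x43) alone gives x43 = False.
Case x21 = True:
(¬x31) alone gives x31 = False.
(x32) alone gives x32 = True.
(¬x41) alone gives x41 = False.
(x42) alone gives x42 = True.
But (¬x42) is also a unit clause — contradiction.
That branch fails; take x21 = False instead.
(x22) alone gives x22 = True.
(¬x32) alone gives x32 = False.
(x31) alone gives x31 = True.
(¬x41) alone gives x41 = False.
(x42) alone gives x42 = True.
But (¬x42) is also a unit clause — contradiction.
Both values of x21 lead to a conflict.
Both values of x12 lead to a conflict.
That branch fails; take x11 = True instead.
(¬x21) alone gives x21 = False.
(¬x31) alone gives x31 = False.
(¬x41) alone gives x41 = False.
Case x22 = True:
(¬x12) alone gives x12 = False.
(¬x32) alone gives x32 = False.
(x33) alone gives x33 = True.
(¬x42) alone gives x42 = False.
(x43) alone gives x43 = True.
But (¬x43) is also a unit clause — contradiction.
That branch fails; take x22 = False instead.
(x23) alone gives x23 = True.
(¬x13) alone gives x13 = False.
(¬x33) alone gives x33 = False.
(x32) alone gives x32 = True.
(¬x12) alone gives x12 = False.
(¬x42) alone gives x42 = False.
(x43) alone gives x43 = True.
But (¬x43) is also a unit clause — contradiction.
Both values of x22 lead to a conflict.
Both values of x11 lead to a conflict.
No assignment satisfies every clause.

No, unsatisfiable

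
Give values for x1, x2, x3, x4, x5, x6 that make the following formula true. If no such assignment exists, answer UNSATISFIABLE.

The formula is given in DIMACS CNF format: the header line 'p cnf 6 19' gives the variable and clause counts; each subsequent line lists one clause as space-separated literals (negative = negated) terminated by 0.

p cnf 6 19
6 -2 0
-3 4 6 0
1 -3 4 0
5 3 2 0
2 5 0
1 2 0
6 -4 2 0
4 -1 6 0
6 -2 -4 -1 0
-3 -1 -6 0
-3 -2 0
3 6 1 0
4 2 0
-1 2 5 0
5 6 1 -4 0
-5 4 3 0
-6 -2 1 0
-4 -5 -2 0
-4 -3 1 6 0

Case x6 = True:
Case x2 = True:
The clause (¬x3) is unit, so x3 = False.
The clause (x1) is unit, so x1 = True.
Case x5 = False:
No clause remains; x4 is free.

x1=True, x2=True, x3=False, x4=False, x5=False, x6=True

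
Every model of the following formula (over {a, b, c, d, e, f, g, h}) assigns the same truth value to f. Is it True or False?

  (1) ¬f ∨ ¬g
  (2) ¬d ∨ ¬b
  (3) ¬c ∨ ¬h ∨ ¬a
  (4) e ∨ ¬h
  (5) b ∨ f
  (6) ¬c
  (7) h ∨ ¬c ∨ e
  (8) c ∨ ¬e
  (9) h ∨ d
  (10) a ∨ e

True

Suppose f = False.
(b) alone gives b = True.
(¬d) alone gives d = False.
(¬c) alone gives c = False.
(¬e) alone gives e = False.
(¬h) alone gives h = False.
Now (h) is unsatisfied and unit — conflict.
So every satisfying assignment has f = True.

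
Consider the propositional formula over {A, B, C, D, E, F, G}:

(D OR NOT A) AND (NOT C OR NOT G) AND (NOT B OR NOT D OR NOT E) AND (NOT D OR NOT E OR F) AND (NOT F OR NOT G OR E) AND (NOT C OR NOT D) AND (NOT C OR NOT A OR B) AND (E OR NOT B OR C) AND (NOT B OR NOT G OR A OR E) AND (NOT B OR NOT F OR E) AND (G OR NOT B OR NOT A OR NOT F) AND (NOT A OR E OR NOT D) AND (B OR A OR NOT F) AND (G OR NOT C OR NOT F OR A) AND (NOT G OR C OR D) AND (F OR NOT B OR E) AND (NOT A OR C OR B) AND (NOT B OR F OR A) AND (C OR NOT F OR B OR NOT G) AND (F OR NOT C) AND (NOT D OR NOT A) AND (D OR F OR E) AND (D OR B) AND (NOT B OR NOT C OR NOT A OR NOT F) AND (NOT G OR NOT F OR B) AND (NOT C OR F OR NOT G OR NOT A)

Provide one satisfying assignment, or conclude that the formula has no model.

Try D = true.
(NOT C) alone gives C = false.
(NOT A) alone gives A = false.
Try B = false.
(NOT F) alone gives F = false.
(NOT E) alone gives E = false.
No clause remains; G is free.

A=false, B=false, C=false, D=true, E=false, F=false, G=true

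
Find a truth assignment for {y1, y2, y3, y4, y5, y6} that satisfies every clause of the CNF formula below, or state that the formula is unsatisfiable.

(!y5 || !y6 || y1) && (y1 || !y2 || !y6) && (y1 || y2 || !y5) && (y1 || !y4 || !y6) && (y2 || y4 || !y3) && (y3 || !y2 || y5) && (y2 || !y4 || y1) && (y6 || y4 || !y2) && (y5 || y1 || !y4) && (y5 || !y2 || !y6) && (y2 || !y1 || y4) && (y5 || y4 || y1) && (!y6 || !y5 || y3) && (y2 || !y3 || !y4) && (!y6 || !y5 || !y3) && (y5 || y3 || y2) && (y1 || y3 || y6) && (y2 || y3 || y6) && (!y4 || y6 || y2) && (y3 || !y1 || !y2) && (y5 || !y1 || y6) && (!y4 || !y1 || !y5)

Suppose y5 = true.
Suppose y6 = false.
Suppose y1 = false.
(y2) alone gives y2 = true.
(y4) alone gives y4 = true.
(y3) alone gives y3 = true.
All clauses are satisfied.

y1=false, y2=true, y3=true, y4=true, y5=true, y6=false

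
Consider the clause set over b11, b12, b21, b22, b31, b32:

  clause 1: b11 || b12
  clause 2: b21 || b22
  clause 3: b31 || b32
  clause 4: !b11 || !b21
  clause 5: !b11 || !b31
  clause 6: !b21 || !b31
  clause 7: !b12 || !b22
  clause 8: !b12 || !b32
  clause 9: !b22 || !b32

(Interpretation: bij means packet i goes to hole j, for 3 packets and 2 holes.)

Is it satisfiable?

Case b11 = true:
Unit clause (!b21) forces b21 = false.
Unit clause (b22) forces b22 = true.
Unit clause (!b31) forces b31 = false.
Unit clause (b32) forces b32 = true.
But (!b32) is also a unit clause — contradiction.
That branch fails; take b11 = false instead.
Unit clause (b12) forces b12 = true.
Unit clause (!b22) forces b22 = false.
Unit clause (b21) forces b21 = true.
Unit clause (!b31) forces b31 = false.
Unit clause (b32) forces b32 = true.
But (!b32) is also a unit clause — contradiction.
Both values of b11 lead to a conflict.
No assignment satisfies every clause.

No, unsatisfiable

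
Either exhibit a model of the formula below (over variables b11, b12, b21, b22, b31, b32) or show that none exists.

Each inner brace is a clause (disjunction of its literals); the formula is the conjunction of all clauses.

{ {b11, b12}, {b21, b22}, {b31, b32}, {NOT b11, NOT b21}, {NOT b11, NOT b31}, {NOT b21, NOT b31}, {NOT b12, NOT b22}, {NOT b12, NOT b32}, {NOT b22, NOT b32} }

Case b11 = true:
From the singleton clause (NOT b21), b21 = false.
From the singleton clause (b22), b22 = true.
From the singleton clause (NOT b31), b31 = false.
From the singleton clause (b32), b32 = true.
That conflicts with the unit clause (NOT b32).
So b11 must be the other value — set b11 = false.
From the singleton clause (b12), b12 = true.
From the singleton clause (NOT b22), b22 = false.
From the singleton clause (b21), b21 = true.
From the singleton clause (NOT b31), b31 = false.
From the singleton clause (b32), b32 = true.
That conflicts with the unit clause (NOT b32).
Neither b11 = true nor b11 = false works.

UNSATISFIABLE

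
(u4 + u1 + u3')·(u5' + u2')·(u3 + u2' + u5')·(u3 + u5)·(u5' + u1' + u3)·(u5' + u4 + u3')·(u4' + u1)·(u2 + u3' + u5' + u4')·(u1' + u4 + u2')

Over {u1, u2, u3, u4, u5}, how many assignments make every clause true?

There are 2^5 = 32 truth assignments over (u1, u2, u3, u4, u5).
Split on u2. With u2 = 1, the clauses containing u2 are satisfied and u2' drops from the rest; 1 of the 2^4 = 16 assignments to the other variables satisfy what remains.
With u2 = 0, by the same count on the reduced clause set, 3 assignments work.
Total: 1 + 3 = 4.

4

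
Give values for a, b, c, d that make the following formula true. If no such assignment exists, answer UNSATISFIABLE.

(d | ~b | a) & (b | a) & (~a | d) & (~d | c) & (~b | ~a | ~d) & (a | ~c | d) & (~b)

a ↦ 1, b ↦ 0, c ↦ 1, d ↦ 1

Unit clause (~b) forces b = 0.
Unit clause (a) forces a = 1.
Unit clause (d) forces d = 1.
Unit clause (c) forces c = 1.
This assignment satisfies each clause.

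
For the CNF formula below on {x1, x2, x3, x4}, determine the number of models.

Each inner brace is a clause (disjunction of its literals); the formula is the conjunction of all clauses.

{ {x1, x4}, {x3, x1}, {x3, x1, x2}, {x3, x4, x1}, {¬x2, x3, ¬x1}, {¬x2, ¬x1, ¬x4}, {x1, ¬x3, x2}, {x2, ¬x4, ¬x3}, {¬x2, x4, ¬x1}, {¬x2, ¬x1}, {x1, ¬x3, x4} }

There are 2^4 = 16 truth assignments over (x1, x2, x3, x4).
Check each against the 11 clauses (columns in the order x1, x2, x3, x4):
  F F F F  ✗ fails (x1 ∨ x4)
  F F F T  ✗ fails (x3 ∨ x1)
  F F T F  ✗ fails (x1 ∨ x4)
  F F T T  ✗ fails (x1 ∨ ¬x3 ∨ x2)
  F T F F  ✗ fails (x1 ∨ x4)
  F T F T  ✗ fails (x3 ∨ x1)
  F T T F  ✗ fails (x1 ∨ x4)
  F T T T  ✓ satisfies all
  T F F F  ✓ satisfies all
  T F F T  ✓ satisfies all
  T F T F  ✓ satisfies all
  T F T T  ✗ fails (x2 ∨ ¬x4 ∨ ¬x3)
  T T F F  ✗ fails (¬x2 ∨ x3 ∨ ¬x1)
  T T F T  ✗ fails (¬x2 ∨ x3 ∨ ¬x1)
  T T T F  ✗ fails (¬x2 ∨ x4 ∨ ¬x1)
  T T T T  ✗ fails (¬x2 ∨ ¬x1 ∨ ¬x4)
4 of the 16 rows are models.

4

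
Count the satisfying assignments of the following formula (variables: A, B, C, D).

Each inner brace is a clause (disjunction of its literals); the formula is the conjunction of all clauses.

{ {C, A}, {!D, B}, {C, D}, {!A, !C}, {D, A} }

2

There are 2^4 = 16 truth assignments over (A, B, C, D).
Check each against the 5 clauses (columns in the order A, B, C, D):
  F F F F  ✗ fails (C || A)
  F F F T  ✗ fails (C || A)
  F F T F  ✗ fails (D || A)
  F F T T  ✗ fails (!D || B)
  F T F F  ✗ fails (C || A)
  F T F T  ✗ fails (C || A)
  F T T F  ✗ fails (D || A)
  F T T T  ✓ satisfies all
  T F F F  ✗ fails (C || D)
  T F F T  ✗ fails (!D || B)
  T F T F  ✗ fails (!A || !C)
  T F T T  ✗ fails (!D || B)
  T T F F  ✗ fails (C || D)
  T T F T  ✓ satisfies all
  T T T F  ✗ fails (!A || !C)
  T T T T  ✗ fails (!A || !C)
2 of the 16 rows are models.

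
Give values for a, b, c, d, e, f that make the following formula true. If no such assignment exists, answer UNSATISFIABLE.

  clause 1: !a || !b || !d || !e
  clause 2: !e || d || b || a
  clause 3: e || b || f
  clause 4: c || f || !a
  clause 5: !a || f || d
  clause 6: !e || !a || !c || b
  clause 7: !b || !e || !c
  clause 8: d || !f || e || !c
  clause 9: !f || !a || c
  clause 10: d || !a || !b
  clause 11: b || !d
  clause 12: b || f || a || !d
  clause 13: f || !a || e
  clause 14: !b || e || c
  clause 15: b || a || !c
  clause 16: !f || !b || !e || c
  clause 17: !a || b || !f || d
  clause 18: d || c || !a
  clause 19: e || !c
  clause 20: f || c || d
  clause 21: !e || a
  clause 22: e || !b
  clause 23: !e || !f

a ↦ false,  b ↦ false,  c ↦ false,  d ↦ false,  e ↦ false,  f ↦ true

Try b = false.
The clause (!d) is unit, so d = false.
Try e = false.
The clause (f) is unit, so f = true.
The clause (!c) is unit, so c = false.
The clause (!a) is unit, so a = false.
Every clause now holds.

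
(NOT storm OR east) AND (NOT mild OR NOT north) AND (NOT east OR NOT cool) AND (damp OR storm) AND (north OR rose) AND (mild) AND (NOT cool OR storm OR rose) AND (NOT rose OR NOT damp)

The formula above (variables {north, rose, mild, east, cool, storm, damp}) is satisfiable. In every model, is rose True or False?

Suppose rose = false.
From the singleton clause (north), north = true.
From the singleton clause (NOT mild), mild = false.
But (mild) is also a unit clause — contradiction.
So every satisfying assignment has rose = True.

True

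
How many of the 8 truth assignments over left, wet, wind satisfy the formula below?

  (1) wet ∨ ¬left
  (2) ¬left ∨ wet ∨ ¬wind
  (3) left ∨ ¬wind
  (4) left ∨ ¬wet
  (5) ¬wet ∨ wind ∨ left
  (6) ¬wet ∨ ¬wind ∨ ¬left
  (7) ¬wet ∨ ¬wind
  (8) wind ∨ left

There are 2^3 = 8 truth assignments over (left, wet, wind).
Check each against the 8 clauses (columns in the order left, wet, wind):
  F F F  ✗ fails (wind ∨ left)
  F F T  ✗ fails (left ∨ ¬wind)
  F T F  ✗ fails (left ∨ ¬wet)
  F T T  ✗ fails (left ∨ ¬wind)
  T F F  ✗ fails (wet ∨ ¬left)
  T F T  ✗ fails (wet ∨ ¬left)
  T T F  ✓ satisfies all
  T T T  ✗ fails (¬wet ∨ ¬wind ∨ ¬left)
1 of the 8 rows is a model.

1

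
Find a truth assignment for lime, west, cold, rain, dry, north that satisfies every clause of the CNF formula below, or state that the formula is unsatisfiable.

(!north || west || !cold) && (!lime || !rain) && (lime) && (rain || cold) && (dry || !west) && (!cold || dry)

lime=true, west=false, cold=true, rain=false, dry=true, north=false

Unit clause (lime) forces lime = true.
Unit clause (!rain) forces rain = false.
Unit clause (cold) forces cold = true.
Unit clause (dry) forces dry = true.
Try north = false.
Every clause is now satisfied; west is unconstrained.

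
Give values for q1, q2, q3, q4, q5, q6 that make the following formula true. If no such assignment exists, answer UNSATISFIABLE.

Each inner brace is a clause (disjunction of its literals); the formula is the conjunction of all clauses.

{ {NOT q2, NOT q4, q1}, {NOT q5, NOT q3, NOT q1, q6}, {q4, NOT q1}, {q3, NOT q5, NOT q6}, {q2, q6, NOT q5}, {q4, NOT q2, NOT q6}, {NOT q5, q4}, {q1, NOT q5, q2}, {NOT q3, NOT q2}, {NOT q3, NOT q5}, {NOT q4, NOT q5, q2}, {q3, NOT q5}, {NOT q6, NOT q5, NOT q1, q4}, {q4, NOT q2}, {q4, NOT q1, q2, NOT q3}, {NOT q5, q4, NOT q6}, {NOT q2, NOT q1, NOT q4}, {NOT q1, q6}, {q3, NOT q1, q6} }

Suppose q4 = true.
Suppose q2 = false.
From the singleton clause (NOT q5), q5 = false.
Suppose q1 = false.
No clause remains; q3, q6 are free.

q1: false,  q2: false,  q3: true,  q4: true,  q5: false,  q6: true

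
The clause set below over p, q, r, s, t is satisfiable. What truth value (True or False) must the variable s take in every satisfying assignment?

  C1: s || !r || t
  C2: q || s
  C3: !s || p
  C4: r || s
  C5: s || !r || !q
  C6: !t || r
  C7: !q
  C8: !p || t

Suppose s = false.
(q) alone gives q = true.
Now (!q) is unsatisfied and unit — conflict.
So every satisfying assignment has s = True.

True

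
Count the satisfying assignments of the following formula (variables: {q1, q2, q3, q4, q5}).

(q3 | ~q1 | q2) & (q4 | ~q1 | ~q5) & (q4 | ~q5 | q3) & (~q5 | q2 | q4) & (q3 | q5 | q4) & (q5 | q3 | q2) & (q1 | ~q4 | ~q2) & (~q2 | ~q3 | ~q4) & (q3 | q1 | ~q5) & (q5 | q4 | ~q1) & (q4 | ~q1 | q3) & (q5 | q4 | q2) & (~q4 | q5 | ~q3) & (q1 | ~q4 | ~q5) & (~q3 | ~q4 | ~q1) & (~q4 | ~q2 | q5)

3

There are 2^5 = 32 truth assignments over (q1, q2, q3, q4, q5).
Split on q5. With q5 = 1, the clauses containing q5 are satisfied and ~q5 drops from the rest; 2 of the 2^4 = 16 assignments to the other variables satisfy what remains.
With q5 = 0, by the same count on the reduced clause set, 1 assignment works.
(One model: q1=F, q2=T, q3=T, q4=F, q5=F.)
Total: 2 + 1 = 3.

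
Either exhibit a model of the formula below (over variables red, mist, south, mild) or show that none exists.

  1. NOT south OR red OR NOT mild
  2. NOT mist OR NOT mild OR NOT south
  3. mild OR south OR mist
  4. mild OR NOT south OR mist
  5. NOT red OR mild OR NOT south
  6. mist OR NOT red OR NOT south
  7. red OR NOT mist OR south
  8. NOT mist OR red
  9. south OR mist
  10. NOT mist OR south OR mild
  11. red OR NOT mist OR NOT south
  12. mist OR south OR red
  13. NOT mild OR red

red ↦ true; mist ↦ true; south ↦ false; mild ↦ true

Try mist = true.
The clause (red) is unit, so red = true.
Try mild = true.
The clause (NOT south) is unit, so south = false.
This assignment satisfies each clause.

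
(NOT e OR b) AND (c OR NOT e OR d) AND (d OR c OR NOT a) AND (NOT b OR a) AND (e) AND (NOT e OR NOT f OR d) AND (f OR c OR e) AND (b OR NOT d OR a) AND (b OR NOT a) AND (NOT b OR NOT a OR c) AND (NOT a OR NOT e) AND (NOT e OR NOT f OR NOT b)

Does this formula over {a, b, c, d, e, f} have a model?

The clause (e) is unit, so e = true.
The clause (b) is unit, so b = true.
The clause (a) is unit, so a = true.
But (NOT a) is also a unit clause — contradiction.
No assignment satisfies every clause.

Unsatisfiable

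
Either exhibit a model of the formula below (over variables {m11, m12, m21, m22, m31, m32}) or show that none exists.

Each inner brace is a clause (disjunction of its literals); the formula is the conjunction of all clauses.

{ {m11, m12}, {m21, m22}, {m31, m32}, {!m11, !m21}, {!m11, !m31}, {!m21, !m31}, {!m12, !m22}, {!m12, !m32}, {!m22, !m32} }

UNSATISFIABLE

Branch on m11: set m11 = true.
Unit clause (!m21) forces m21 = false.
Unit clause (m22) forces m22 = true.
Unit clause (!m31) forces m31 = false.
Unit clause (m32) forces m32 = true.
Now (!m32) is unsatisfied and unit — conflict.
Backtrack on m11: now try m11 = false.
Unit clause (m12) forces m12 = true.
Unit clause (!m22) forces m22 = false.
Unit clause (m21) forces m21 = true.
Unit clause (!m31) forces m31 = false.
Unit clause (m32) forces m32 = true.
Now (!m32) is unsatisfied and unit — conflict.
Neither m11 = true nor m11 = false works.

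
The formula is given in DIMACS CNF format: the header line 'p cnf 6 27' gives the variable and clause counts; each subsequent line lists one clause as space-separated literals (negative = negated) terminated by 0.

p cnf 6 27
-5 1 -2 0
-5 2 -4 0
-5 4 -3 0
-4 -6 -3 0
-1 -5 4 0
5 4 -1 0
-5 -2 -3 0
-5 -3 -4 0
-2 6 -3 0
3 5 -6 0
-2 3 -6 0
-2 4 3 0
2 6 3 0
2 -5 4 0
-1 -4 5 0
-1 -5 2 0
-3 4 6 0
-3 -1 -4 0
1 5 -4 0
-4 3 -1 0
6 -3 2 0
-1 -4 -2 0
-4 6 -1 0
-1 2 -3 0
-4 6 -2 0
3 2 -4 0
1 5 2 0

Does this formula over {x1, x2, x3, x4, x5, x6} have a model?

Satisfiable

Suppose x5 = False.
Suppose x4 = False.
The clause (¬x1) is unit, so x1 = False.
The clause (x2) is unit, so x2 = True.
The clause (x3) is unit, so x3 = True.
The clause (x6) is unit, so x6 = True.
This assignment satisfies each clause.
A satisfying assignment: x1=False, x2=True, x3=True, x4=False, x5=False, x6=True.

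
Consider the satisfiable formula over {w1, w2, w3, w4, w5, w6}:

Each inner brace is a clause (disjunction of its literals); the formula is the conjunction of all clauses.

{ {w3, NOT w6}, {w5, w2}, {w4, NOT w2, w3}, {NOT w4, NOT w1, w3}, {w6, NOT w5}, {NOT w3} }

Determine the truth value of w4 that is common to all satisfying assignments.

True

Suppose w4 = false.
Unit clause (NOT w3) forces w3 = false.
Unit clause (NOT w6) forces w6 = false.
Unit clause (NOT w2) forces w2 = false.
Unit clause (w5) forces w5 = true.
Now (NOT w5) is unsatisfied and unit — conflict.
So every satisfying assignment has w4 = True.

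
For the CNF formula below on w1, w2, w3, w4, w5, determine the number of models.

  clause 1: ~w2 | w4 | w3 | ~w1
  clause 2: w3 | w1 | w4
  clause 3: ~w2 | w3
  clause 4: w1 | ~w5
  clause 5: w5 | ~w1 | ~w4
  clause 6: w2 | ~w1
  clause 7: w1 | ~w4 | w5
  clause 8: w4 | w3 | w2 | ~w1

5

There are 2^5 = 32 truth assignments over (w1, w2, w3, w4, w5).
Split on w2. With w2 = 1, the clauses containing w2 are satisfied and ~w2 drops from the rest; 4 of the 2^4 = 16 assignments to the other variables satisfy what remains.
With w2 = 0, by the same count on the reduced clause set, 1 assignment works.
(One model: w1=F, w2=F, w3=T, w4=F, w5=F.)
Total: 4 + 1 = 5.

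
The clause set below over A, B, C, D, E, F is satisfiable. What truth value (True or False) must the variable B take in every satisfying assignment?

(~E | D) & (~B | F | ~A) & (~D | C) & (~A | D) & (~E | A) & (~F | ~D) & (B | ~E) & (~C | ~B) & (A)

False

Suppose B = 1.
The clause (~C) is unit, so C = 0.
The clause (~D) is unit, so D = 0.
The clause (~E) is unit, so E = 0.
The clause (~A) is unit, so A = 0.
But (A) is also a unit clause — contradiction.
So every satisfying assignment has B = False.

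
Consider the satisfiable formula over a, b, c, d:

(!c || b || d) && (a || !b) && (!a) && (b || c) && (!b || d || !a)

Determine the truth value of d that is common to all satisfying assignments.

Suppose d = false.
From the singleton clause (!a), a = false.
From the singleton clause (!b), b = false.
From the singleton clause (!c), c = false.
But (c) is also a unit clause — contradiction.
So every satisfying assignment has d = True.

True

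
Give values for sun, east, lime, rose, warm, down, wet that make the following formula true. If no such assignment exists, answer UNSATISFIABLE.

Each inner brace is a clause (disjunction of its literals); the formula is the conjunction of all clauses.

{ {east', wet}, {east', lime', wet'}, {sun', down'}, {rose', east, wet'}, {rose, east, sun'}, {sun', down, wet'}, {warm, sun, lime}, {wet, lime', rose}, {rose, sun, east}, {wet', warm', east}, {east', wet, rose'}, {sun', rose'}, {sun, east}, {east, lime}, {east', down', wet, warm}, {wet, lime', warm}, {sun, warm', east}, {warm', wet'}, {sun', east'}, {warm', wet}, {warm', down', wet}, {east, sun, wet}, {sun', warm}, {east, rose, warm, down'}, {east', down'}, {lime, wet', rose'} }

UNSATISFIABLE

Case east = 0:
The clause (sun) is unit, so sun = 1.
The clause (down') is unit, so down = 0.
The clause (rose) is unit, so rose = 1.
Now (rose') is unsatisfied and unit — conflict.
Backtrack on east: now try east = 1.
The clause (wet) is unit, so wet = 1.
The clause (lime') is unit, so lime = 0.
The clause (warm') is unit, so warm = 0.
The clause (sun) is unit, so sun = 1.
Now (sun') is unsatisfied and unit — conflict.
Neither east = 1 nor east = 0 works.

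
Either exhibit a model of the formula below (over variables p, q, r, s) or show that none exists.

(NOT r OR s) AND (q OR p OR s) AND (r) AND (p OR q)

p=true, q=false, r=true, s=true

From the singleton clause (r), r = true.
From the singleton clause (s), s = true.
Suppose p = true.
All clauses hold; q can take either value.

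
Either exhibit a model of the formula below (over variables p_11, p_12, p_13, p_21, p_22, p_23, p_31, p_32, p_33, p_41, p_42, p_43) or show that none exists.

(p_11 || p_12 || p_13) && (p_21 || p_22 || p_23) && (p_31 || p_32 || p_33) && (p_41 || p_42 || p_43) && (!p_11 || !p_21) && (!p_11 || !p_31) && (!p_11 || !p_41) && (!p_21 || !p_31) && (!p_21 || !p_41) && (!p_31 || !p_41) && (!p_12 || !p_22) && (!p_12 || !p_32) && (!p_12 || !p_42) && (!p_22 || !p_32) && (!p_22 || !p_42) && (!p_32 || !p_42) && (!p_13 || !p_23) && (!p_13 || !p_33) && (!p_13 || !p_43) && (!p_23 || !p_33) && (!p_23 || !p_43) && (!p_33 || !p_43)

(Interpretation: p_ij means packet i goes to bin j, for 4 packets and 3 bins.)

Case p_11 = false:
Case p_12 = true:
The clause (!p_22) is unit, so p_22 = false.
The clause (!p_32) is unit, so p_32 = false.
The clause (!p_42) is unit, so p_42 = false.
Case p_21 = true:
The clause (!p_31) is unit, so p_31 = false.
The clause (p_33) is unit, so p_33 = true.
The clause (!p_41) is unit, so p_41 = false.
The clause (p_43) is unit, so p_43 = true.
That conflicts with the unit clause (!p_43).
So p_21 must be the other value — set p_21 = false.
The clause (p_23) is unit, so p_23 = true.
The clause (!p_13) is unit, so p_13 = false.
The clause (!p_33) is unit, so p_33 = false.
The clause (p_31) is unit, so p_31 = true.
The clause (!p_41) is unit, so p_41 = false.
The clause (p_43) is unit, so p_43 = true.
That conflicts with the unit clause (!p_43).
Both values of p_21 lead to a conflict.
So p_12 must be the other value — set p_12 = false.
The clause (p_13) is unit, so p_13 = true.
The clause (!p_23) is unit, so p_23 = false.
The clause (!p_33) is unit, so p_33 = false.
The clause (!p_43) is unit, so p_43 = false.
Case p_21 = true:
The clause (!p_31) is unit, so p_31 = false.
The clause (p_32) is unit, so p_32 = true.
The clause (!p_41) is unit, so p_41 = false.
The clause (p_42) is unit, so p_42 = true.
That conflicts with the unit clause (!p_42).
So p_21 must be the other value — set p_21 = false.
The clause (p_22) is unit, so p_22 = true.
The clause (!p_32) is unit, so p_32 = false.
The clause (p_31) is unit, so p_31 = true.
The clause (!p_41) is unit, so p_41 = false.
The clause (p_42) is unit, so p_42 = true.
That conflicts with the unit clause (!p_42).
Both values of p_21 lead to a conflict.
Both values of p_12 lead to a conflict.
So p_11 must be the other value — set p_11 = true.
The clause (!p_21) is unit, so p_21 = false.
The clause (!p_31) is unit, so p_31 = false.
The clause (!p_41) is unit, so p_41 = false.
Case p_22 = true:
The clause (!p_12) is unit, so p_12 = false.
The clause (!p_32) is unit, so p_32 = false.
The clause (p_33) is unit, so p_33 = true.
The clause (!p_42) is unit, so p_42 = false.
The clause (p_43) is unit, so p_43 = true.
That conflicts with the unit clause (!p_43).
So p_22 must be the other value — set p_22 = false.
The clause (p_23) is unit, so p_23 = true.
The clause (!p_13) is unit, so p_13 = false.
The clause (!p_33) is unit, so p_33 = false.
The clause (p_32) is unit, so p_32 = true.
The clause (!p_12) is unit, so p_12 = false.
The clause (!p_42) is unit, so p_42 = false.
The clause (p_43) is unit, so p_43 = true.
That conflicts with the unit clause (!p_43).
Both values of p_22 lead to a conflict.
Both values of p_11 lead to a conflict.

UNSATISFIABLE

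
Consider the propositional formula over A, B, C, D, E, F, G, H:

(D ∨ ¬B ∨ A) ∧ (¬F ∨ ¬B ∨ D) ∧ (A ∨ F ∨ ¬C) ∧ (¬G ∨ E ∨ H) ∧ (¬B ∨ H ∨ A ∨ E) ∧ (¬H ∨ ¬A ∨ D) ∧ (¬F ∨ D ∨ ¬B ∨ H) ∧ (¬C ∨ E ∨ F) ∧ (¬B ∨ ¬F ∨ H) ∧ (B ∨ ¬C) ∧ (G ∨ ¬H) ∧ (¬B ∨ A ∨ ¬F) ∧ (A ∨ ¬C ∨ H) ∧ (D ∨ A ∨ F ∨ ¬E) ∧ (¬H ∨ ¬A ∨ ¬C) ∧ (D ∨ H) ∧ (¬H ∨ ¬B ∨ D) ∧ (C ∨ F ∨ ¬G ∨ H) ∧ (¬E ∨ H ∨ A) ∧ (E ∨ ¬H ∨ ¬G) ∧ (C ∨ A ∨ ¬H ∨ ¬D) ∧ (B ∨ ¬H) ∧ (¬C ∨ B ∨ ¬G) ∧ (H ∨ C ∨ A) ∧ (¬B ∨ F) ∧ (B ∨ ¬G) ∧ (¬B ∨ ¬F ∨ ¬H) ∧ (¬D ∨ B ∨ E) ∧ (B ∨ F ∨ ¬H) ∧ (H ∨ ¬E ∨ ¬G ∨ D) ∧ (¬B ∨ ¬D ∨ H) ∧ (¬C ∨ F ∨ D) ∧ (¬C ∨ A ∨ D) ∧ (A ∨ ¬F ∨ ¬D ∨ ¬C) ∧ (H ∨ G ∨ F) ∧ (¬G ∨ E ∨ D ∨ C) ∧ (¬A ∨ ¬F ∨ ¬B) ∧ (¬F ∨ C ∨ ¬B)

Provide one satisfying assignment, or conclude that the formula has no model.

A: True; B: False; C: False; D: True; E: True; F: True; G: False; H: False

Branch on B: set B = False.
(¬C) alone gives C = False.
(¬H) alone gives H = False.
(D) alone gives D = True.
(A) alone gives A = True.
(¬G) alone gives G = False.
(E) alone gives E = True.
(F) alone gives F = True.
This assignment satisfies each clause.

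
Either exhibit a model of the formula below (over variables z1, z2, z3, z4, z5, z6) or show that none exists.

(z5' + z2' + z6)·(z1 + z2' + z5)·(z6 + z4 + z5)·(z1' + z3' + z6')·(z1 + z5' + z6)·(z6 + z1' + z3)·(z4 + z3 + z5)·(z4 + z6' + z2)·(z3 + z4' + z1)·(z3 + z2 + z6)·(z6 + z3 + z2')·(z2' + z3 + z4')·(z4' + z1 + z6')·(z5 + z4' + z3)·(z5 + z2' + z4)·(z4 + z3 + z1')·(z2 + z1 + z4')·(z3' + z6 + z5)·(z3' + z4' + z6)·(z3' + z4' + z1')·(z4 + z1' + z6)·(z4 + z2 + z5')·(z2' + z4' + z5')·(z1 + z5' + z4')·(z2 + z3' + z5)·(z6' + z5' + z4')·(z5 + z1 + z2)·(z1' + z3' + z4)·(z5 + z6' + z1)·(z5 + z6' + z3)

z1: 0,  z2: 1,  z3: 0,  z4: 0,  z5: 1,  z6: 1

Suppose z5 = 1.
Suppose z2 = 1.
Unit clause (z6) forces z6 = 1.
Unit clause (z4') forces z4 = 0.
Suppose z1 = 0.
All clauses hold; z3 can take either value.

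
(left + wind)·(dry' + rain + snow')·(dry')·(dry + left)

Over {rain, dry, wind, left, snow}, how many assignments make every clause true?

There are 2^5 = 32 truth assignments over (rain, dry, wind, left, snow).
Split on wind. With wind = 1, the clauses containing wind are satisfied and wind' drops from the rest; 4 of the 2^4 = 16 assignments to the other variables satisfy what remains.
With wind = 0, by the same count on the reduced clause set, 4 assignments work.
Total: 4 + 4 = 8.

8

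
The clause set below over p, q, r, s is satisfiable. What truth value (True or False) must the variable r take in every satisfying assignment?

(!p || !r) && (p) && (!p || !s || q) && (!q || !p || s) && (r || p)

Suppose r = true.
From the singleton clause (!p), p = false.
But (p) is also a unit clause — contradiction.
So every satisfying assignment has r = False.

False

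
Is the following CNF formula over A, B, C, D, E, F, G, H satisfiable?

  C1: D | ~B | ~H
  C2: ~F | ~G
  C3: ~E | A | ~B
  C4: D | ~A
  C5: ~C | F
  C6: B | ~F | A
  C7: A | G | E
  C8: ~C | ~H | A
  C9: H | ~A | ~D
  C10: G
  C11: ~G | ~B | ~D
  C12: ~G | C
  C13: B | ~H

Unit clause (G) forces G = 1.
Unit clause (~F) forces F = 0.
Unit clause (~C) forces C = 0.
That conflicts with the unit clause (C).
No assignment satisfies every clause.

No, unsatisfiable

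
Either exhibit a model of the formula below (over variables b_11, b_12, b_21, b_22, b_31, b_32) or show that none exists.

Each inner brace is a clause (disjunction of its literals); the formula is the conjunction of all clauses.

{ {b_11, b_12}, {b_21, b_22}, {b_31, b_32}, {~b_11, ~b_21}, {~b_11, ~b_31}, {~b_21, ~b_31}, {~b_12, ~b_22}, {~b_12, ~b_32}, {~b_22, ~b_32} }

UNSATISFIABLE

Branch on b_11: set b_11 = 1.
From the singleton clause (~b_21), b_21 = 0.
From the singleton clause (b_22), b_22 = 1.
From the singleton clause (~b_31), b_31 = 0.
From the singleton clause (b_32), b_32 = 1.
But (~b_32) is also a unit clause — contradiction.
Undo b_11 and try b_11 = 0.
From the singleton clause (b_12), b_12 = 1.
From the singleton clause (~b_22), b_22 = 0.
From the singleton clause (b_21), b_21 = 1.
From the singleton clause (~b_31), b_31 = 0.
From the singleton clause (b_32), b_32 = 1.
But (~b_32) is also a unit clause — contradiction.
Both values of b_11 lead to a conflict.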